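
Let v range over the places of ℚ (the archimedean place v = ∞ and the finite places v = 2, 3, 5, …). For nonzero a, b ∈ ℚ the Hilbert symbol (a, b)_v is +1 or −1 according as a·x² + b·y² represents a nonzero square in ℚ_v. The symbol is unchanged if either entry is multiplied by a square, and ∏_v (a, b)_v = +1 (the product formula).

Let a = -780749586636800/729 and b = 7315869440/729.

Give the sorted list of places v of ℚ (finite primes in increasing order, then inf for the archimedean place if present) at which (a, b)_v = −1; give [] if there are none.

[2, 5, 23, 41]

Mod squares: a ≡ -17138, b ≡ 28577615. Check v ∈ {∞, 2, 3, 5, 11, 19, 23, 29, 41}.
v=5: a=5^2·(≡2), b=5^1·(≡2) mod 5; (2|5)=-1, (2|5)=-1; (−1)^{2·1·2}·(-1)^1·(-1)^2 = -1.
v=19: a=19^1·(≡8), b=19^1·(≡9) mod 19; (8|19)=-1, (9|19)=+1; (−1)^{1·1·9}·(-1)^1·(+1)^1 = +1.
v=3: a=3^-6·(≡1), b=3^-6·(≡2) mod 3; (1|3)=+1, (2|3)=-1; (−1)^{-6·-6·1}·(+1)^-6·(-1)^-6 = +1.
v=23: a=23^2·(≡19), b=23^1·(≡7) mod 23; (19|23)=-1, (7|23)=-1; (−1)^{2·1·11}·(-1)^1·(-1)^2 = -1.
v=∞: -17138 < 0 and 28577615 > 0  ⇒  (a,b)_∞ = +1.
v=41: a=41^1·(≡32), b=41^1·(≡38) mod 41; (32|41)=+1, (38|41)=-1; (−1)^{1·1·20}·(+1)^1·(-1)^1 = -1.
v=2: v_2(a)=13, v_2(b)=8; units ≡ 7, 7 (mod 8); ε·ε+αω+βω = 1·1+13·0+8·0 ≡ 1  ⇒  (a,b)_2 = -1.
v=11: a=11^1·(≡3), b=11^1·(≡7) mod 11; (3|11)=+1, (7|11)=-1; (−1)^{1·1·5}·(+1)^1·(-1)^1 = +1.
v=29: a=29^2·(≡9), b=29^1·(≡3) mod 29; (9|29)=+1, (3|29)=-1; (−1)^{2·1·14}·(+1)^1·(-1)^2 = +1.
(-17138, 28577615 / ℚ) ramifies at {2, 5, 23, 41}: a division algebra.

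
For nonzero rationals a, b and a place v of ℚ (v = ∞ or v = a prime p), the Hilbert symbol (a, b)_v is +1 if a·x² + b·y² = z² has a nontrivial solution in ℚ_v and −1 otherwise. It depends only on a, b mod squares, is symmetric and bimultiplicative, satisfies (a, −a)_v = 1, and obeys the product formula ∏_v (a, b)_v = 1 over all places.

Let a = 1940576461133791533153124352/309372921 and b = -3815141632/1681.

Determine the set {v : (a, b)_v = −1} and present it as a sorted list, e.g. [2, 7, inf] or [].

(a, b) ≡ (805562, -14902897) mod (ℚ^×)²; places V = {2, 3, 7, 11, 13, 17, 19, 29, 37, 41, 43, ∞}.
(a,b)_29: α=3, u≡5; β=1, v≡22 (mod 29); (5|29)=+1, (22|29)=+1; sign (−1)^0·+1^1·+1^3 = +1.
(a,b)_∞: sgn(805562)=+, sgn(-14902897)=−, so +1.
(a,b)_43: α=3, u≡18; β=1, v≡21 (mod 43); (18|43)=-1, (21|43)=+1; sign (−1)^1·-1^1·+1^3 = +1.
(a,b)_11: α=-2, u≡2; β=0, v≡8 (mod 11); (2|11)=-1, (8|11)=-1; sign (−1)^0·-1^0·-1^-2 = +1.
(a,b)_13: α=-2, u≡4; β=0, v≡9 (mod 13); (4|13)=+1, (9|13)=+1; sign (−1)^0·+1^0·+1^-2 = +1.
(a,b)_41: α=-2, u≡26; β=-2, v≡3 (mod 41); (26|41)=-1, (3|41)=-1; sign (−1)^0·-1^-2·-1^-2 = +1.
(a,b)_3: α=-2, u≡2; β=0, v≡2 (mod 3); (2|3)=-1, (2|3)=-1; sign (−1)^0·-1^0·-1^-2 = +1.
(a,b)_7: α=2, u≡4; β=0, v≡6 (mod 7); (4|7)=+1, (6|7)=-1; sign (−1)^0·+1^0·-1^2 = +1.
(a,b)_2: α=21, β=8; u≡5, v≡7 (mod 8); ε(u)ε(v)=0·1, αω(v)=21·0, βω(u)=8·1; sum ≡ 0  ⇒  +1.
(a,b)_19: α=3, u≡7; β=1, v≡14 (mod 19); (7|19)=+1, (14|19)=-1; sign (−1)^1·+1^1·-1^3 = +1.
(a,b)_37: α=0, u≡23; β=1, v≡16 (mod 37); (23|37)=-1, (16|37)=+1; sign (−1)^0·-1^1·+1^0 = -1.
(a,b)_17: α=5, u≡5; β=1, v≡1 (mod 17); (5|17)=-1, (1|17)=+1; sign (−1)^0·-1^1·+1^5 = -1.
|Ram(805562, -14902897)| = 2, even; anisotropic at {17, 37}.

[17, 37]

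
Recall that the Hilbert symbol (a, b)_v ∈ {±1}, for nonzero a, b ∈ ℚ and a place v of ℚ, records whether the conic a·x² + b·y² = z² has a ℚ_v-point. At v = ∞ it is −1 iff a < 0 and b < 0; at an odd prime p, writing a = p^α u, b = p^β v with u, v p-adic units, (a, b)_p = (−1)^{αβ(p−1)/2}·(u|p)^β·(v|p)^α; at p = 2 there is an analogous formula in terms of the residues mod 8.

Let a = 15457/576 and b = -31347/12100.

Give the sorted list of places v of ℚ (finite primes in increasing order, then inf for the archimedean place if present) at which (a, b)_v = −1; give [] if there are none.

[29, 43]

(a, b) ≡ (15457, -43) mod (ℚ^×)²; places V = {2, 3, 5, 11, 13, 29, 41, 43, ∞}.
(a,b)_∞: sgn(15457)=+, sgn(-43)=−, so +1.
(a,b)_43: α=0, u≡29; β=1, v≡33 (mod 43); (29|43)=-1, (33|43)=-1; sign (−1)^0·-1^1·-1^0 = -1.
(a,b)_41: α=1, u≡4; β=0, v≡20 (mod 41); (4|41)=+1, (20|41)=+1; sign (−1)^0·+1^0·+1^1 = +1.
(a,b)_13: α=1, u≡8; β=0, v≡10 (mod 13); (8|13)=-1, (10|13)=+1; sign (−1)^0·-1^0·+1^1 = +1.
(a,b)_2: α=-6, β=-2; u≡1, v≡5 (mod 8); ε(u)ε(v)=0·0, αω(v)=-6·1, βω(u)=-2·0; sum ≡ 0  ⇒  +1.
(a,b)_11: α=0, u≡6; β=-2, v≡3 (mod 11); (6|11)=-1, (3|11)=+1; sign (−1)^0·-1^-2·+1^0 = +1.
(a,b)_29: α=1, u≡19; β=0, v≡21 (mod 29); (19|29)=-1, (21|29)=-1; sign (−1)^0·-1^0·-1^1 = -1.
(a,b)_3: α=-2, u≡1; β=6, v≡2 (mod 3); (1|3)=+1, (2|3)=-1; sign (−1)^0·+1^6·-1^-2 = +1.
(a,b)_5: α=0, u≡2; β=-2, v≡2 (mod 5); (2|5)=-1, (2|5)=-1; sign (−1)^0·-1^-2·-1^0 = +1.
(15457, -43 / ℚ) ramifies at {29, 43}: a division algebra.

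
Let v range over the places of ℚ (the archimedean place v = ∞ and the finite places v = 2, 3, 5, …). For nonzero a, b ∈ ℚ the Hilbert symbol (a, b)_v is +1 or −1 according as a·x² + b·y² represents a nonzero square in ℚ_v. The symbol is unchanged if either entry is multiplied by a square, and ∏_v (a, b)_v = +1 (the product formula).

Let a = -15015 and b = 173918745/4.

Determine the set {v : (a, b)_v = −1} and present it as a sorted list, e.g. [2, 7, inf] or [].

[3, 5, 7, 11]

Mod squares: a ≡ -15015, b ≡ 105. Check v ∈ {∞, 2, 3, 5, 7, 11, 13}.
v=13: a=13^1·(≡2), b=13^2·(≡3) mod 13; (2|13)=-1, (3|13)=+1; (−1)^{1·2·6}·(-1)^2·(+1)^1 = +1.
v=5: a=5^1·(≡2), b=5^1·(≡1) mod 5; (2|5)=-1, (1|5)=+1; (−1)^{1·1·2}·(-1)^1·(+1)^1 = -1.
v=2: v_2(a)=0, v_2(b)=-2; units ≡ 1, 1 (mod 8); ε·ε+αω+βω = 0·0+0·0+-2·0 ≡ 0  ⇒  (a,b)_2 = +1.
v=7: a=7^1·(≡4), b=7^1·(≡2) mod 7; (4|7)=+1, (2|7)=+1; (−1)^{1·1·3}·(+1)^1·(+1)^1 = -1.
v=3: a=3^1·(≡2), b=3^5·(≡2) mod 3; (2|3)=-1, (2|3)=-1; (−1)^{1·5·1}·(-1)^5·(-1)^1 = -1.
v=11: a=11^1·(≡10), b=11^2·(≡2) mod 11; (10|11)=-1, (2|11)=-1; (−1)^{1·2·5}·(-1)^2·(-1)^1 = -1.
v=∞: -15015 < 0 and 105 > 0  ⇒  (a,b)_∞ = +1.
|Ram(-15015, 105)| = 4, even; anisotropic at {3, 5, 7, 11}.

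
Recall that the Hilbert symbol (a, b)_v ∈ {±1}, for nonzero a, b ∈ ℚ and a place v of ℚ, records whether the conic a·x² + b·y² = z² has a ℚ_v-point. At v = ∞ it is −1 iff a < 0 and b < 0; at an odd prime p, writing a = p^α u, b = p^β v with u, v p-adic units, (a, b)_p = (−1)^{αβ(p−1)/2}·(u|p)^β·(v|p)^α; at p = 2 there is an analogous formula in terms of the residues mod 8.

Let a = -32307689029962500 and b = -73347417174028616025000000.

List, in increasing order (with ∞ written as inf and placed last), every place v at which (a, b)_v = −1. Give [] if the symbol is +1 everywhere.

[2, 7, 11, 19, 29, inf]

Mod squares: a ≡ -665, b ≡ -418209. Check v ∈ {∞, 2, 3, 5, 7, 11, 19, 23, 29}.
v=29: a=29^2·(≡8), b=29^3·(≡21) mod 29; (8|29)=-1, (21|29)=-1; (−1)^{2·3·14}·(-1)^3·(-1)^2 = -1.
v=7: a=7^1·(≡5), b=7^0·(≡6) mod 7; (5|7)=-1, (6|7)=-1; (−1)^{1·0·3}·(-1)^0·(-1)^1 = -1.
v=19: a=19^3·(≡12), b=19^5·(≡12) mod 19; (12|19)=-1, (12|19)=-1; (−1)^{3·5·9}·(-1)^5·(-1)^3 = -1.
v=3: a=3^0·(≡1), b=3^1·(≡1) mod 3; (1|3)=+1, (1|3)=+1; (−1)^{0·1·1}·(+1)^1·(+1)^0 = +1.
v=11: a=11^2·(≡7), b=11^3·(≡7) mod 11; (7|11)=-1, (7|11)=-1; (−1)^{2·3·5}·(-1)^3·(-1)^2 = -1.
v=∞: -665 < 0 and -418209 < 0  ⇒  (a,b)_∞ = -1.
v=2: v_2(a)=2, v_2(b)=6; units ≡ 7, 7 (mod 8); ε·ε+αω+βω = 1·1+2·0+6·0 ≡ 1  ⇒  (a,b)_2 = -1.
v=23: a=23^2·(≡8), b=23^3·(≡20) mod 23; (8|23)=+1, (20|23)=-1; (−1)^{2·3·11}·(+1)^3·(-1)^2 = +1.
v=5: a=5^5·(≡2), b=5^8·(≡1) mod 5; (2|5)=-1, (1|5)=+1; (−1)^{5·8·2}·(-1)^8·(+1)^5 = +1.
(-665, -418209 / ℚ) ramifies at {2, 7, 11, 19, 29, ∞}: a division algebra.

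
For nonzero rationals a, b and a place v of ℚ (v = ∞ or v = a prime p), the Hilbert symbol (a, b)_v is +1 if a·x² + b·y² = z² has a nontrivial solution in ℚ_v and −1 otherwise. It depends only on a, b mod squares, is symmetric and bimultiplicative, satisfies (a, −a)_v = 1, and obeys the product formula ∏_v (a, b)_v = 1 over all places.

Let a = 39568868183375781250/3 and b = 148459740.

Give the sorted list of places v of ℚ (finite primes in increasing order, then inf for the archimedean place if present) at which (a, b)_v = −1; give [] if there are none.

[2, 13]

(a, b) ≡ (6006, 15) mod (ℚ^×)²; places V = {2, 3, 5, 7, 11, 13, ∞}.
(a,b)_2: α=1, β=2; u≡3, v≡7 (mod 8); ε(u)ε(v)=1·1, αω(v)=1·0, βω(u)=2·1; sum ≡ 1  ⇒  -1.
(a,b)_5: α=8, u≡4; β=1, v≡3 (mod 5); (4|5)=+1, (3|5)=-1; sign (−1)^0·+1^1·-1^8 = +1.
(a,b)_∞: sgn(6006)=+, sgn(15)=+, so +1.
(a,b)_7: α=1, u≡1; β=0, v≡2 (mod 7); (1|7)=+1, (2|7)=+1; sign (−1)^0·+1^0·+1^1 = +1.
(a,b)_11: α=7, u≡7; β=4, v≡9 (mod 11); (7|11)=-1, (9|11)=+1; sign (−1)^0·-1^4·+1^7 = +1.
(a,b)_3: α=-1, u≡1; β=1, v≡2 (mod 3); (1|3)=+1, (2|3)=-1; sign (−1)^1·+1^1·-1^-1 = +1.
(a,b)_13: α=5, u≡5; β=2, v≡11 (mod 13); (5|13)=-1, (11|13)=-1; sign (−1)^0·-1^2·-1^5 = -1.
(6006, 15 / ℚ) ramifies at {2, 13}: a division algebra.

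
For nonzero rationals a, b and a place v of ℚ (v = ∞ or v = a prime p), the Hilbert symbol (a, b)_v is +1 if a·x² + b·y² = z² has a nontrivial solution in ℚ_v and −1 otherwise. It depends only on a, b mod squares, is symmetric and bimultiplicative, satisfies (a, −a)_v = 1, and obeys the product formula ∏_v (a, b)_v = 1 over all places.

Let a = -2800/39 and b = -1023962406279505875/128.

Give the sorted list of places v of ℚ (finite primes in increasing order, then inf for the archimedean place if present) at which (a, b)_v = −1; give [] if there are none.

[3, 5, 13, inf]

(a, b) ≡ (-273, -70) mod (ℚ^×)²; places V = {2, 3, 5, 7, 13, 17, ∞}.
(a,b)_3: α=-1, u≡2; β=10, v≡2 (mod 3); (2|3)=-1, (2|3)=-1; sign (−1)^0·-1^10·-1^-1 = -1.
(a,b)_5: α=2, u≡2; β=3, v≡1 (mod 5); (2|5)=-1, (1|5)=+1; sign (−1)^0·-1^3·+1^2 = -1.
(a,b)_17: α=0, u≡1; β=2, v≡15 (mod 17); (1|17)=+1, (15|17)=+1; sign (−1)^0·+1^2·+1^0 = +1.
(a,b)_13: α=-1, u≡7; β=4, v≡6 (mod 13); (7|13)=-1, (6|13)=-1; sign (−1)^0·-1^4·-1^-1 = -1.
(a,b)_∞: sgn(-273)=−, sgn(-70)=−, so -1.
(a,b)_7: α=1, u≡5; β=5, v≡4 (mod 7); (5|7)=-1, (4|7)=+1; sign (−1)^1·-1^5·+1^1 = +1.
(a,b)_2: α=4, β=-7; u≡7, v≡5 (mod 8); ε(u)ε(v)=1·0, αω(v)=4·1, βω(u)=-7·0; sum ≡ 0  ⇒  +1.
(-273, -70 / ℚ) ramifies at {3, 5, 13, ∞}: a division algebra.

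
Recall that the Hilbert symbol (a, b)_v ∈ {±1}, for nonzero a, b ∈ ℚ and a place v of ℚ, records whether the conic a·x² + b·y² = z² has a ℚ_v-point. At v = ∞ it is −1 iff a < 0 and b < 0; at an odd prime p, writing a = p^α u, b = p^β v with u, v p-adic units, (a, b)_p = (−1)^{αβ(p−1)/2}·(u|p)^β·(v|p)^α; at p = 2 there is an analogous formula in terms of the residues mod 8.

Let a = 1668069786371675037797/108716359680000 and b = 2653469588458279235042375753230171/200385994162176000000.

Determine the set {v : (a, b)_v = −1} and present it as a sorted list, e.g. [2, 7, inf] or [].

[2, 19, 37, 41]

(a, b) ≡ (3034, 19) mod (ℚ^×)²; places V = {2, 3, 5, 17, 19, 23, 37, 41, ∞}.
(a,b)_∞: sgn(3034)=+, sgn(19)=+, so +1.
(a,b)_37: α=1, u≡2; β=2, v≡32 (mod 37); (2|37)=-1, (32|37)=-1; sign (−1)^0·-1^2·-1^1 = -1.
(a,b)_5: α=-4, u≡4; β=-6, v≡4 (mod 5); (4|5)=+1, (4|5)=+1; sign (−1)^0·+1^-6·+1^-4 = +1.
(a,b)_41: α=1, u≡10; β=2, v≡17 (mod 41); (10|41)=+1, (17|41)=-1; sign (−1)^0·+1^2·-1^1 = -1.
(a,b)_3: α=-4, u≡1; β=-6, v≡1 (mod 3); (1|3)=+1, (1|3)=+1; sign (−1)^0·+1^-6·+1^-4 = +1.
(a,b)_2: α=-31, β=-44; u≡5, v≡3 (mod 8); ε(u)ε(v)=0·1, αω(v)=-31·1, βω(u)=-44·1; sum ≡ 1  ⇒  -1.
(a,b)_17: α=4, u≡9; β=6, v≡13 (mod 17); (9|17)=+1, (13|17)=+1; sign (−1)^0·+1^6·+1^4 = +1.
(a,b)_19: α=6, u≡3; β=9, v≡7 (mod 19); (3|19)=-1, (7|19)=+1; sign (−1)^0·-1^9·+1^6 = -1.
(a,b)_23: α=4, u≡14; β=6, v≡11 (mod 23); (14|23)=-1, (11|23)=-1; sign (−1)^0·-1^6·-1^4 = +1.
(3034, 19 / ℚ) ramifies at {2, 19, 37, 41}: a division algebra.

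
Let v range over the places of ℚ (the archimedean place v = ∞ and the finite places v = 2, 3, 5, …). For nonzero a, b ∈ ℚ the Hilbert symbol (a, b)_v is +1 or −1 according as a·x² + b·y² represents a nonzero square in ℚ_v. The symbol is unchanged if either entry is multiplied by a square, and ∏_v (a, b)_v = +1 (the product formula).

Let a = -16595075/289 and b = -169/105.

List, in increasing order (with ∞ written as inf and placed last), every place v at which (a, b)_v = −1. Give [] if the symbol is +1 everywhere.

Mod squares: a ≡ -13547, b ≡ -105. Check v ∈ {∞, 2, 3, 5, 7, 13, 17, 19, 23, 31}.
v=3: a=3^0·(≡1), b=3^-1·(≡1) mod 3; (1|3)=+1, (1|3)=+1; (−1)^{0·-1·1}·(+1)^-1·(+1)^0 = +1.
v=∞: -13547 < 0 and -105 < 0  ⇒  (a,b)_∞ = -1.
v=5: a=5^2·(≡3), b=5^-1·(≡1) mod 5; (3|5)=-1, (1|5)=+1; (−1)^{2·-1·2}·(-1)^-1·(+1)^2 = -1.
v=23: a=23^1·(≡13), b=23^0·(≡10) mod 23; (13|23)=+1, (10|23)=-1; (−1)^{1·0·11}·(+1)^0·(-1)^1 = -1.
v=13: a=13^0·(≡12), b=13^2·(≡12) mod 13; (12|13)=+1, (12|13)=+1; (−1)^{0·2·6}·(+1)^2·(+1)^0 = +1.
v=7: a=7^2·(≡3), b=7^-1·(≡6) mod 7; (3|7)=-1, (6|7)=-1; (−1)^{2·-1·3}·(-1)^-1·(-1)^2 = -1.
v=19: a=19^1·(≡6), b=19^0·(≡4) mod 19; (6|19)=+1, (4|19)=+1; (−1)^{1·0·9}·(+1)^0·(+1)^1 = +1.
v=2: v_2(a)=0, v_2(b)=0; units ≡ 5, 7 (mod 8); ε·ε+αω+βω = 0·1+0·0+0·1 ≡ 0  ⇒  (a,b)_2 = +1.
v=17: a=17^-2·(≡2), b=17^0·(≡6) mod 17; (2|17)=+1, (6|17)=-1; (−1)^{-2·0·8}·(+1)^0·(-1)^-2 = +1.
v=31: a=31^1·(≡20), b=31^0·(≡4) mod 31; (20|31)=+1, (4|31)=+1; (−1)^{1·0·15}·(+1)^0·(+1)^1 = +1.
Ram(-13547, -105) = {5, 7, 23, ∞}; no ℚ_5-point on the conic.

[5, 7, 23, inf]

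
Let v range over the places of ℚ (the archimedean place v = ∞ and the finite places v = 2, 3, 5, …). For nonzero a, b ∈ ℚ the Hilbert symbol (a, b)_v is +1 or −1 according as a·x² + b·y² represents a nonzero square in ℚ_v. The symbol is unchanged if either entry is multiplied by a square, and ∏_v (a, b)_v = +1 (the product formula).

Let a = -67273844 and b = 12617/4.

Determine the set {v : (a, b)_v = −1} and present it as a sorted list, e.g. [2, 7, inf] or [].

Mod squares: a ≡ -17501, b ≡ 12617. Check v ∈ {∞, 2, 11, 31, 37, 43}.
v=43: a=43^1·(≡4), b=43^0·(≡26) mod 43; (4|43)=+1, (26|43)=-1; (−1)^{1·0·21}·(+1)^0·(-1)^1 = -1.
v=31: a=31^2·(≡25), b=31^1·(≡1) mod 31; (25|31)=+1, (1|31)=+1; (−1)^{2·1·15}·(+1)^1·(+1)^2 = +1.
v=11: a=11^1·(≡9), b=11^1·(≡9) mod 11; (9|11)=+1, (9|11)=+1; (−1)^{1·1·5}·(+1)^1·(+1)^1 = -1.
v=2: v_2(a)=2, v_2(b)=-2; units ≡ 3, 1 (mod 8); ε·ε+αω+βω = 1·0+2·0+-2·1 ≡ 0  ⇒  (a,b)_2 = +1.
v=∞: -17501 < 0 and 12617 > 0  ⇒  (a,b)_∞ = +1.
v=37: a=37^1·(≡5), b=37^1·(≡2) mod 37; (5|37)=-1, (2|37)=-1; (−1)^{1·1·18}·(-1)^1·(-1)^1 = +1.
|Ram(-17501, 12617)| = 2, even; anisotropic at {11, 43}.

[11, 43]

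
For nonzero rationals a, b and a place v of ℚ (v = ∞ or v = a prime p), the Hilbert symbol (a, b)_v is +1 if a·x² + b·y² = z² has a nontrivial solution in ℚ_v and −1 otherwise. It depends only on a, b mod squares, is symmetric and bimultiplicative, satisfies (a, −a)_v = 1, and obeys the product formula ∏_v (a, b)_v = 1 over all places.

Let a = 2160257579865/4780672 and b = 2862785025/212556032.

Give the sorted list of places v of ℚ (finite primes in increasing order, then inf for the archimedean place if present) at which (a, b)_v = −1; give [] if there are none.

[5, 7, 11, 17]

Mod squares: a ≡ 170170, b ≡ 17. Check v ∈ {∞, 2, 3, 5, 7, 11, 13, 17, 29, 41}.
v=17: a=17^-1·(≡10), b=17^-3·(≡15) mod 17; (10|17)=-1, (15|17)=+1; (−1)^{-1·-3·8}·(-1)^-3·(+1)^-1 = -1.
v=∞: 170170 > 0 and 17 > 0  ⇒  (a,b)_∞ = +1.
v=3: a=3^4·(≡1), b=3^4·(≡2) mod 3; (1|3)=+1, (2|3)=-1; (−1)^{4·4·1}·(+1)^4·(-1)^4 = +1.
v=7: a=7^3·(≡3), b=7^0·(≡3) mod 7; (3|7)=-1, (3|7)=-1; (−1)^{3·0·3}·(-1)^0·(-1)^3 = -1.
v=13: a=13^-3·(≡12), b=13^-2·(≡12) mod 13; (12|13)=+1, (12|13)=+1; (−1)^{-3·-2·6}·(+1)^-2·(+1)^-3 = +1.
v=5: a=5^1·(≡4), b=5^2·(≡3) mod 5; (4|5)=+1, (3|5)=-1; (−1)^{1·2·2}·(+1)^2·(-1)^1 = -1.
v=2: v_2(a)=-7, v_2(b)=-8; units ≡ 5, 1 (mod 8); ε·ε+αω+βω = 0·0+-7·0+-8·1 ≡ 0  ⇒  (a,b)_2 = +1.
v=41: a=41^2·(≡31), b=41^2·(≡22) mod 41; (31|41)=+1, (22|41)=-1; (−1)^{2·2·20}·(+1)^2·(-1)^2 = +1.
v=11: a=11^1·(≡3), b=11^0·(≡8) mod 11; (3|11)=+1, (8|11)=-1; (−1)^{1·0·5}·(+1)^0·(-1)^1 = -1.
v=29: a=29^2·(≡12), b=29^2·(≡15) mod 29; (12|29)=-1, (15|29)=-1; (−1)^{2·2·14}·(-1)^2·(-1)^2 = +1.
Ram(170170, 17) = {5, 7, 11, 17}; no ℚ_5-point on the conic.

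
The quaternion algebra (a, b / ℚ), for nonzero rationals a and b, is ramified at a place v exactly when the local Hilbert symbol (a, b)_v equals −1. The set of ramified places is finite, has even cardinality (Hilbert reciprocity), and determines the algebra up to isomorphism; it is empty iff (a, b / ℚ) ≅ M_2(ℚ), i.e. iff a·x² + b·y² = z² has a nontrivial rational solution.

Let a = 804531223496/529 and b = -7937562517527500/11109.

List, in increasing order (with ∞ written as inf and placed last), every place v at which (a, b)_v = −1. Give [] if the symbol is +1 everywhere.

Mod squares: a ≡ 34034, b ≡ -231. Check v ∈ {∞, 2, 3, 5, 7, 11, 13, 17, 23}.
v=3: a=3^0·(≡2), b=3^-1·(≡1) mod 3; (2|3)=-1, (1|3)=+1; (−1)^{0·-1·1}·(-1)^-1·(+1)^0 = -1.
v=13: a=13^3·(≡5), b=13^4·(≡4) mod 13; (5|13)=-1, (4|13)=+1; (−1)^{3·4·6}·(-1)^4·(+1)^3 = +1.
v=23: a=23^-2·(≡20), b=23^-2·(≡17) mod 23; (20|23)=-1, (17|23)=-1; (−1)^{-2·-2·11}·(-1)^-2·(-1)^-2 = +1.
v=7: a=7^1·(≡2), b=7^-1·(≡2) mod 7; (2|7)=+1, (2|7)=+1; (−1)^{1·-1·3}·(+1)^-1·(+1)^1 = -1.
v=5: a=5^0·(≡4), b=5^4·(≡4) mod 5; (4|5)=+1, (4|5)=+1; (−1)^{0·4·2}·(+1)^4·(+1)^0 = +1.
v=11: a=11^3·(≡1), b=11^3·(≡3) mod 11; (1|11)=+1, (3|11)=+1; (−1)^{3·3·5}·(+1)^3·(+1)^3 = -1.
v=2: v_2(a)=3, v_2(b)=2; units ≡ 1, 1 (mod 8); ε·ε+αω+βω = 0·0+3·0+2·0 ≡ 0  ⇒  (a,b)_2 = +1.
v=∞: 34034 > 0 and -231 < 0  ⇒  (a,b)_∞ = +1.
v=17: a=17^3·(≡16), b=17^4·(≡10) mod 17; (16|17)=+1, (10|17)=-1; (−1)^{3·4·8}·(+1)^4·(-1)^3 = -1.
Ram(34034, -231) = {3, 7, 11, 17}; no ℚ_3-point on the conic.

[3, 7, 11, 17]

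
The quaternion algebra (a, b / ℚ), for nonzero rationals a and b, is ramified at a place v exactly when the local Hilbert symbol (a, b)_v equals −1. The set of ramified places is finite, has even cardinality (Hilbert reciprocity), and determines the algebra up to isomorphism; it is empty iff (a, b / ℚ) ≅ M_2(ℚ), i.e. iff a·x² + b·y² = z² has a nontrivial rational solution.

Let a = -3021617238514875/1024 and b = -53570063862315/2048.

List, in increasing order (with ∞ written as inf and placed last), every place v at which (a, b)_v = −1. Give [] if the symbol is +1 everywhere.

Mod squares: a ≡ -408595, b ≡ -223092870. Check v ∈ {∞, 2, 3, 5, 7, 11, 13, 17, 19, 23}.
v=19: a=19^1·(≡8), b=19^1·(≡7) mod 19; (8|19)=-1, (7|19)=+1; (−1)^{1·1·9}·(-1)^1·(+1)^1 = +1.
v=13: a=13^2·(≡11), b=13^1·(≡7) mod 13; (11|13)=-1, (7|13)=-1; (−1)^{2·1·6}·(-1)^1·(-1)^2 = -1.
v=5: a=5^3·(≡4), b=5^1·(≡4) mod 5; (4|5)=+1, (4|5)=+1; (−1)^{3·1·2}·(+1)^1·(+1)^3 = +1.
v=3: a=3^6·(≡2), b=3^5·(≡1) mod 3; (2|3)=-1, (1|3)=+1; (−1)^{6·5·1}·(-1)^5·(+1)^6 = -1.
v=17: a=17^1·(≡14), b=17^1·(≡6) mod 17; (14|17)=-1, (6|17)=-1; (−1)^{1·1·8}·(-1)^1·(-1)^1 = +1.
v=11: a=11^1·(≡7), b=11^3·(≡4) mod 11; (7|11)=-1, (4|11)=+1; (−1)^{1·3·5}·(-1)^3·(+1)^1 = +1.
v=∞: -408595 < 0 and -223092870 < 0  ⇒  (a,b)_∞ = -1.
v=2: v_2(a)=-10, v_2(b)=-11; units ≡ 5, 5 (mod 8); ε·ε+αω+βω = 0·0+-10·1+-11·1 ≡ 1  ⇒  (a,b)_2 = -1.
v=23: a=23^1·(≡20), b=23^1·(≡13) mod 23; (20|23)=-1, (13|23)=+1; (−1)^{1·1·11}·(-1)^1·(+1)^1 = +1.
v=7: a=7^4·(≡4), b=7^3·(≡2) mod 7; (4|7)=+1, (2|7)=+1; (−1)^{4·3·3}·(+1)^3·(+1)^4 = +1.
(-408595, -223092870 / ℚ) ramifies at {2, 3, 13, ∞}: a division algebra.

[2, 3, 13, inf]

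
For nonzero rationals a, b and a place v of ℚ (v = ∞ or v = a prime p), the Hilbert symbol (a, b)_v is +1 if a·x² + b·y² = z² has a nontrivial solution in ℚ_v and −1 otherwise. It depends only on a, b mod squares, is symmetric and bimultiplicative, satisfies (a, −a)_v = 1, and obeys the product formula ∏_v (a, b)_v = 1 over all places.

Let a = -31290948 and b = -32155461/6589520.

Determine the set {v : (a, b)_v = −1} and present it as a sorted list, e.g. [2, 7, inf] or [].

[2, 5, 13, inf]

Mod squares: a ≡ -96577, b ≡ -145. Check v ∈ {∞, 2, 3, 5, 7, 13, 17, 19, 23, 29, 41}.
v=∞: -96577 < 0 and -145 < 0  ⇒  (a,b)_∞ = -1.
v=29: a=29^0·(≡23), b=29^1·(≡22) mod 29; (23|29)=+1, (22|29)=+1; (−1)^{0·1·14}·(+1)^1·(+1)^0 = +1.
v=7: a=7^0·(≡4), b=7^-2·(≡4) mod 7; (4|7)=+1, (4|7)=+1; (−1)^{0·-2·3}·(+1)^-2·(+1)^0 = +1.
v=2: v_2(a)=2, v_2(b)=-4; units ≡ 7, 7 (mod 8); ε·ε+αω+βω = 1·1+2·0+-4·0 ≡ 1  ⇒  (a,b)_2 = -1.
v=5: a=5^0·(≡2), b=5^-1·(≡1) mod 5; (2|5)=-1, (1|5)=+1; (−1)^{0·-1·2}·(-1)^-1·(+1)^0 = -1.
v=13: a=13^1·(≡6), b=13^2·(≡6) mod 13; (6|13)=-1, (6|13)=-1; (−1)^{1·2·6}·(-1)^2·(-1)^1 = -1.
v=19: a=19^1·(≡9), b=19^0·(≡17) mod 19; (9|19)=+1, (17|19)=+1; (−1)^{1·0·9}·(+1)^0·(+1)^1 = +1.
v=3: a=3^4·(≡2), b=3^8·(≡2) mod 3; (2|3)=-1, (2|3)=-1; (−1)^{4·8·1}·(-1)^8·(-1)^4 = +1.
v=17: a=17^1·(≡14), b=17^0·(≡4) mod 17; (14|17)=-1, (4|17)=+1; (−1)^{1·0·8}·(-1)^0·(+1)^1 = +1.
v=41: a=41^0·(≡6), b=41^-2·(≡27) mod 41; (6|41)=-1, (27|41)=-1; (−1)^{0·-2·20}·(-1)^-2·(-1)^0 = +1.
v=23: a=23^1·(≡20), b=23^0·(≡4) mod 23; (20|23)=-1, (4|23)=+1; (−1)^{1·0·11}·(-1)^0·(+1)^1 = +1.
(-96577, -145 / ℚ) ramifies at {2, 5, 13, ∞}: a division algebra.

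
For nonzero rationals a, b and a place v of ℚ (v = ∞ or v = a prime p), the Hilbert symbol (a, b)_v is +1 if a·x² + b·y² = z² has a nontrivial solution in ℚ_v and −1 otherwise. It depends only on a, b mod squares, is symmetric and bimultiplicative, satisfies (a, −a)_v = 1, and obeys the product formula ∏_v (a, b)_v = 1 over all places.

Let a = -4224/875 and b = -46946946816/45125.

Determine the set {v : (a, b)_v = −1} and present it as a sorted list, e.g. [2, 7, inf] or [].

(a, b) ≡ (-2310, -1155) mod (ℚ^×)²; places V = {2, 3, 5, 7, 11, 19, ∞}.
(a,b)_2: α=7, β=8; u≡5, v≡5 (mod 8); ε(u)ε(v)=0·0, αω(v)=7·1, βω(u)=8·1; sum ≡ 1  ⇒  -1.
(a,b)_3: α=1, u≡1; β=9, v≡2 (mod 3); (1|3)=+1, (2|3)=-1; sign (−1)^1·+1^9·-1^1 = +1.
(a,b)_19: α=0, u≡13; β=-2, v≡4 (mod 19); (13|19)=-1, (4|19)=+1; sign (−1)^0·-1^-2·+1^0 = +1.
(a,b)_7: α=-1, u≡3; β=1, v≡6 (mod 7); (3|7)=-1, (6|7)=-1; sign (−1)^1·-1^1·-1^-1 = -1.
(a,b)_11: α=1, u≡2; β=3, v≡5 (mod 11); (2|11)=-1, (5|11)=+1; sign (−1)^1·-1^3·+1^1 = +1.
(a,b)_∞: sgn(-2310)=−, sgn(-1155)=−, so -1.
(a,b)_5: α=-3, u≡3; β=-3, v≡4 (mod 5); (3|5)=-1, (4|5)=+1; sign (−1)^0·-1^-3·+1^-3 = -1.
|Ram(-2310, -1155)| = 4, even; anisotropic at {2, 5, 7, ∞}.

[2, 5, 7, inf]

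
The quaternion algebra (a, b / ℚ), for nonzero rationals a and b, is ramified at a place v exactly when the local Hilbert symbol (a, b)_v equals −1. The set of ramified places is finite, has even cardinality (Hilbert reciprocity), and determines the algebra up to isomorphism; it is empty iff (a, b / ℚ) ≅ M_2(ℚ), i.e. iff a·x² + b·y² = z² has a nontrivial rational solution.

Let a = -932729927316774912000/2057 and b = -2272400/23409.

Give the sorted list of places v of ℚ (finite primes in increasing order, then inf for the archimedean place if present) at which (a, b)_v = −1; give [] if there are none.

[2, 13, 17, inf]

(a, b) ≡ (-62985, -5681) mod (ℚ^×)²; places V = {2, 3, 5, 11, 13, 17, 19, 23, ∞}.
(a,b)_2: α=16, β=4; u≡7, v≡7 (mod 8); ε(u)ε(v)=1·1, αω(v)=16·0, βω(u)=4·0; sum ≡ 1  ⇒  -1.
(a,b)_11: α=-2, u≡1; β=0, v≡2 (mod 11); (1|11)=+1, (2|11)=-1; sign (−1)^0·+1^0·-1^-2 = +1.
(a,b)_5: α=3, u≡2; β=2, v≡1 (mod 5); (2|5)=-1, (1|5)=+1; sign (−1)^0·-1^2·+1^3 = +1.
(a,b)_∞: sgn(-62985)=−, sgn(-5681)=−, so -1.
(a,b)_3: α=3, u≡2; β=-4, v≡1 (mod 3); (2|3)=-1, (1|3)=+1; sign (−1)^0·-1^-4·+1^3 = +1.
(a,b)_19: α=3, u≡15; β=1, v≡5 (mod 19); (15|19)=-1, (5|19)=+1; sign (−1)^1·-1^1·+1^3 = +1.
(a,b)_17: α=-1, u≡2; β=-2, v≡11 (mod 17); (2|17)=+1, (11|17)=-1; sign (−1)^0·+1^-2·-1^-1 = -1.
(a,b)_13: α=3, u≡3; β=1, v≡7 (mod 13); (3|13)=+1, (7|13)=-1; sign (−1)^0·+1^1·-1^3 = -1.
(a,b)_23: α=4, u≡2; β=1, v≡3 (mod 23); (2|23)=+1, (3|23)=+1; sign (−1)^0·+1^1·+1^4 = +1.
Ram(-62985, -5681) = {2, 13, 17, ∞}; no ℚ_2-point on the conic.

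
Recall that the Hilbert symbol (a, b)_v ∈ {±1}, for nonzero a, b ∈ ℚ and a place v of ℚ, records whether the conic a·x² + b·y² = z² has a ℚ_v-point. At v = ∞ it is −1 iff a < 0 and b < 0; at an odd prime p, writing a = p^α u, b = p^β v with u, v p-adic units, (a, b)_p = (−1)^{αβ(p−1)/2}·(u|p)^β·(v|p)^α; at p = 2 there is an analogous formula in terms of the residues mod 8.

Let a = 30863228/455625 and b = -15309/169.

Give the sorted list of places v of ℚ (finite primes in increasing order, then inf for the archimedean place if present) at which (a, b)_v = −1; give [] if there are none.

[2, 3]

(a, b) ≡ (527, -21) mod (ℚ^×)²; places V = {2, 3, 5, 7, 11, 13, 17, 31, ∞}.
(a,b)_∞: sgn(527)=+, sgn(-21)=−, so +1.
(a,b)_7: α=0, u≡2; β=1, v≡4 (mod 7); (2|7)=+1, (4|7)=+1; sign (−1)^0·+1^1·+1^0 = +1.
(a,b)_17: α=1, u≡11; β=0, v≡9 (mod 17); (11|17)=-1, (9|17)=+1; sign (−1)^0·-1^0·+1^1 = +1.
(a,b)_13: α=0, u≡6; β=-2, v≡5 (mod 13); (6|13)=-1, (5|13)=-1; sign (−1)^0·-1^-2·-1^0 = +1.
(a,b)_5: α=-4, u≡2; β=0, v≡4 (mod 5); (2|5)=-1, (4|5)=+1; sign (−1)^0·-1^0·+1^-4 = +1.
(a,b)_2: α=2, β=0; u≡7, v≡3 (mod 8); ε(u)ε(v)=1·1, αω(v)=2·1, βω(u)=0·0; sum ≡ 1  ⇒  -1.
(a,b)_31: α=1, u≡3; β=0, v≡7 (mod 31); (3|31)=-1, (7|31)=+1; sign (−1)^0·-1^0·+1^1 = +1.
(a,b)_3: α=-6, u≡2; β=7, v≡2 (mod 3); (2|3)=-1, (2|3)=-1; sign (−1)^0·-1^7·-1^-6 = -1.
(a,b)_11: α=4, u≡8; β=0, v≡9 (mod 11); (8|11)=-1, (9|11)=+1; sign (−1)^0·-1^0·+1^4 = +1.
|Ram(527, -21)| = 2, even; anisotropic at {2, 3}.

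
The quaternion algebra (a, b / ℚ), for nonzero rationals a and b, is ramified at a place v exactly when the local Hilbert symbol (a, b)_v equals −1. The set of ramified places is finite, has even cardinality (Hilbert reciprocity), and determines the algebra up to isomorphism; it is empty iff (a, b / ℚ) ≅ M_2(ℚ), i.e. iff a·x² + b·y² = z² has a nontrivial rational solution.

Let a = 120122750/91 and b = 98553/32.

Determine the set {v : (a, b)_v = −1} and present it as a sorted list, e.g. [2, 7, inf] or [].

(a, b) ≡ (10010, 546) mod (ℚ^×)²; places V = {2, 3, 5, 7, 11, 13, 19, ∞}.
(a,b)_2: α=1, β=-5; u≡5, v≡1 (mod 8); ε(u)ε(v)=0·0, αω(v)=1·0, βω(u)=-5·1; sum ≡ 1  ⇒  -1.
(a,b)_∞: sgn(10010)=+, sgn(546)=+, so +1.
(a,b)_13: α=-1, u≡1; β=1, v≡9 (mod 13); (1|13)=+1, (9|13)=+1; sign (−1)^0·+1^1·+1^-1 = +1.
(a,b)_7: α=-1, u≡1; β=1, v≡4 (mod 7); (1|7)=+1, (4|7)=+1; sign (−1)^1·+1^1·+1^-1 = -1.
(a,b)_5: α=3, u≡2; β=0, v≡4 (mod 5); (2|5)=-1, (4|5)=+1; sign (−1)^0·-1^0·+1^3 = +1.
(a,b)_3: α=0, u≡2; β=1, v≡2 (mod 3); (2|3)=-1, (2|3)=-1; sign (−1)^0·-1^1·-1^0 = -1.
(a,b)_19: α=2, u≡4; β=2, v≡2 (mod 19); (4|19)=+1, (2|19)=-1; sign (−1)^0·+1^2·-1^2 = +1.
(a,b)_11: α=3, u≡2; β=0, v≡7 (mod 11); (2|11)=-1, (7|11)=-1; sign (−1)^0·-1^0·-1^3 = -1.
Ram(10010, 546) = {2, 3, 7, 11}; no ℚ_2-point on the conic.

[2, 3, 7, 11]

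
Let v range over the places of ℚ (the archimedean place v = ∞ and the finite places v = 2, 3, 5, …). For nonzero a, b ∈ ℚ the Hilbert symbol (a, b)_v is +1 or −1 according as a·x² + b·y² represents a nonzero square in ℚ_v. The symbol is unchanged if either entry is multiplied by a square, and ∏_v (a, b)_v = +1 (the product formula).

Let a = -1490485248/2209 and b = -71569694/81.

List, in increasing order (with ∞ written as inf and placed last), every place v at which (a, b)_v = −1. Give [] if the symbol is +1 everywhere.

Mod squares: a ≡ -7, b ≡ -14. Check v ∈ {∞, 2, 3, 7, 17, 19, 47}.
v=2: v_2(a)=16, v_2(b)=1; units ≡ 1, 1 (mod 8); ε·ε+αω+βω = 0·0+16·0+1·0 ≡ 0  ⇒  (a,b)_2 = +1.
v=∞: -7 < 0 and -14 < 0  ⇒  (a,b)_∞ = -1.
v=3: a=3^2·(≡2), b=3^-4·(≡1) mod 3; (2|3)=-1, (1|3)=+1; (−1)^{2·-4·1}·(-1)^-4·(+1)^2 = +1.
v=17: a=17^0·(≡14), b=17^2·(≡6) mod 17; (14|17)=-1, (6|17)=-1; (−1)^{0·2·8}·(-1)^2·(-1)^0 = +1.
v=7: a=7^1·(≡3), b=7^3·(≡3) mod 7; (3|7)=-1, (3|7)=-1; (−1)^{1·3·3}·(-1)^3·(-1)^1 = -1.
v=19: a=19^2·(≡13), b=19^2·(≡6) mod 19; (13|19)=-1, (6|19)=+1; (−1)^{2·2·9}·(-1)^2·(+1)^2 = +1.
v=47: a=47^-2·(≡43), b=47^0·(≡45) mod 47; (43|47)=-1, (45|47)=-1; (−1)^{-2·0·23}·(-1)^0·(-1)^-2 = +1.
|Ram(-7, -14)| = 2, even; anisotropic at {7, ∞}.

[7, inf]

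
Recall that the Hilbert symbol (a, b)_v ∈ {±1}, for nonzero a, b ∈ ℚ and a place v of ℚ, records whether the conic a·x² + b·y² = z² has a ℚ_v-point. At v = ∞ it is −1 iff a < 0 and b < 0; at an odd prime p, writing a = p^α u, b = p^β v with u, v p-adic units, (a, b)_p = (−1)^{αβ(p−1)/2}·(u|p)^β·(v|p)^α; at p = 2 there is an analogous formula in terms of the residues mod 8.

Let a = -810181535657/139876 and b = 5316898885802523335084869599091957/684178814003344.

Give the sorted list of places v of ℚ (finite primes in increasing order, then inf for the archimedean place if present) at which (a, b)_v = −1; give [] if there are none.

Mod squares: a ≡ -342953, b ≡ 9945637. Check v ∈ {∞, 2, 7, 11, 13, 17, 23, 29, 31, 37, 53}.
v=23: a=23^1·(≡2), b=23^3·(≡21) mod 23; (2|23)=+1, (21|23)=-1; (−1)^{1·3·11}·(+1)^3·(-1)^1 = +1.
v=17: a=17^-2·(≡3), b=17^-6·(≡16) mod 17; (3|17)=-1, (16|17)=+1; (−1)^{-2·-6·8}·(-1)^-6·(+1)^-2 = +1.
v=11: a=11^-2·(≡1), b=11^-6·(≡4) mod 11; (1|11)=+1, (4|11)=+1; (−1)^{-2·-6·5}·(+1)^-6·(+1)^-2 = +1.
v=∞: -342953 < 0 and 9945637 > 0  ⇒  (a,b)_∞ = +1.
v=53: a=53^2·(≡4), b=53^6·(≡24) mod 53; (4|53)=+1, (24|53)=+1; (−1)^{2·6·26}·(+1)^6·(+1)^2 = +1.
v=31: a=31^1·(≡14), b=31^3·(≡19) mod 31; (14|31)=+1, (19|31)=+1; (−1)^{1·3·15}·(+1)^3·(+1)^1 = -1.
v=2: v_2(a)=-2, v_2(b)=-4; units ≡ 7, 5 (mod 8); ε·ε+αω+βω = 1·0+-2·1+-4·0 ≡ 0  ⇒  (a,b)_2 = +1.
v=7: a=7^0·(≡5), b=7^2·(≡4) mod 7; (5|7)=-1, (4|7)=+1; (−1)^{0·2·3}·(-1)^2·(+1)^0 = +1.
v=13: a=13^1·(≡9), b=13^1·(≡4) mod 13; (9|13)=+1, (4|13)=+1; (−1)^{1·1·6}·(+1)^1·(+1)^1 = +1.
v=37: a=37^1·(≡6), b=37^3·(≡30) mod 37; (6|37)=-1, (30|37)=+1; (−1)^{1·3·18}·(-1)^3·(+1)^1 = -1.
v=29: a=29^2·(≡6), b=29^5·(≡5) mod 29; (6|29)=+1, (5|29)=+1; (−1)^{2·5·14}·(+1)^5·(+1)^2 = +1.
(-342953, 9945637 / ℚ) ramifies at {31, 37}: a division algebra.

[31, 37]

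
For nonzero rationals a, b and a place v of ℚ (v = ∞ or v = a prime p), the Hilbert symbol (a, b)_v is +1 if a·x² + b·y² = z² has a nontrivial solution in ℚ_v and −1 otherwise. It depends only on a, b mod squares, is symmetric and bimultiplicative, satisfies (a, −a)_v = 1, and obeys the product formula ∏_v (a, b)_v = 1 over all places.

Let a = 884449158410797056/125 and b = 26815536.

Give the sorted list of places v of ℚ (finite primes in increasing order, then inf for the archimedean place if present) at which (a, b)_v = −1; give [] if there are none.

Mod squares: a ≡ 14630, b ≡ 19. Check v ∈ {∞, 2, 3, 5, 7, 11, 19}.
v=2: v_2(a)=19, v_2(b)=4; units ≡ 3, 3 (mod 8); ε·ε+αω+βω = 1·1+19·1+4·1 ≡ 0  ⇒  (a,b)_2 = +1.
v=∞: 14630 > 0 and 19 > 0  ⇒  (a,b)_∞ = +1.
v=5: a=5^-3·(≡1), b=5^0·(≡1) mod 5; (1|5)=+1, (1|5)=+1; (−1)^{-3·0·2}·(+1)^0·(+1)^-3 = +1.
v=11: a=11^3·(≡2), b=11^2·(≡10) mod 11; (2|11)=-1, (10|11)=-1; (−1)^{3·2·5}·(-1)^2·(-1)^3 = -1.
v=7: a=7^7·(≡2), b=7^0·(≡6) mod 7; (2|7)=+1, (6|7)=-1; (−1)^{7·0·3}·(+1)^0·(-1)^7 = -1.
v=19: a=19^1·(≡15), b=19^1·(≡5) mod 19; (15|19)=-1, (5|19)=+1; (−1)^{1·1·9}·(-1)^1·(+1)^1 = +1.
v=3: a=3^4·(≡2), b=3^6·(≡1) mod 3; (2|3)=-1, (1|3)=+1; (−1)^{4·6·1}·(-1)^6·(+1)^4 = +1.
Ram(14630, 19) = {7, 11}; no ℚ_7-point on the conic.

[7, 11]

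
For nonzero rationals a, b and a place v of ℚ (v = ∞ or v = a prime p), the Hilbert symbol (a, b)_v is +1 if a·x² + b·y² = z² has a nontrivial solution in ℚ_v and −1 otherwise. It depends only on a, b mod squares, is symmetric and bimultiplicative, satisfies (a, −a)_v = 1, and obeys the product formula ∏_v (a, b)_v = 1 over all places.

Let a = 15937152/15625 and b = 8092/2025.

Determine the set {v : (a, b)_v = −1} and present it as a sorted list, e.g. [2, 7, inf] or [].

(a, b) ≡ (42, 7) mod (ℚ^×)²; places V = {2, 3, 5, 7, 11, 17, ∞}.
(a,b)_∞: sgn(42)=+, sgn(7)=+, so +1.
(a,b)_11: α=2, u≡4; β=0, v≡7 (mod 11); (4|11)=+1, (7|11)=-1; sign (−1)^0·+1^0·-1^2 = +1.
(a,b)_5: α=-6, u≡2; β=-2, v≡2 (mod 5); (2|5)=-1, (2|5)=-1; sign (−1)^0·-1^-2·-1^-6 = +1.
(a,b)_3: α=1, u≡2; β=-4, v≡1 (mod 3); (2|3)=-1, (1|3)=+1; sign (−1)^0·-1^-4·+1^1 = +1.
(a,b)_2: α=7, β=2; u≡5, v≡7 (mod 8); ε(u)ε(v)=0·1, αω(v)=7·0, βω(u)=2·1; sum ≡ 0  ⇒  +1.
(a,b)_17: α=0, u≡13; β=2, v≡14 (mod 17); (13|17)=+1, (14|17)=-1; sign (−1)^0·+1^2·-1^0 = +1.
(a,b)_7: α=3, u≡5; β=1, v≡4 (mod 7); (5|7)=-1, (4|7)=+1; sign (−1)^1·-1^1·+1^3 = +1.
Ram(a, b) = ∅: the form 42·x² + 7·y² − z² is isotropic over every ℚ_v, so by Hasse–Minkowski it is isotropic over ℚ.

[]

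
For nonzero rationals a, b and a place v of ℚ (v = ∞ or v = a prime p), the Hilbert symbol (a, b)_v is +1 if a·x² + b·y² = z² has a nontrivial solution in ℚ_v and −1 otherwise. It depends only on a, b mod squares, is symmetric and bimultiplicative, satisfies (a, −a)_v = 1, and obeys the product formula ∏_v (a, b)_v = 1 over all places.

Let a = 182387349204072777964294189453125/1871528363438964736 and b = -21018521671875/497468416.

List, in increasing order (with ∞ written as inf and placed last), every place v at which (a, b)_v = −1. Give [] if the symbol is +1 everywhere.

[3, 29]

(a, b) ≡ (99789, -403) mod (ℚ^×)²; places V = {2, 3, 5, 7, 11, 13, 17, 23, 29, 31, 37, 41, ∞}.
(a,b)_3: α=7, u≡2; β=4, v≡2 (mod 3); (2|3)=-1, (2|3)=-1; sign (−1)^0·-1^4·-1^7 = -1.
(a,b)_31: α=3, u≡15; β=1, v≡9 (mod 31); (15|31)=-1, (9|31)=+1; sign (−1)^1·-1^1·+1^3 = +1.
(a,b)_17: α=-4, u≡13; β=-2, v≡5 (mod 17); (13|17)=+1, (5|17)=-1; sign (−1)^0·+1^-2·-1^-4 = +1.
(a,b)_41: α=-4, u≡36; β=-2, v≡15 (mod 41); (36|41)=+1, (15|41)=-1; sign (−1)^0·+1^-2·-1^-4 = +1.
(a,b)_∞: sgn(99789)=+, sgn(-403)=−, so +1.
(a,b)_2: α=-16, β=-10; u≡5, v≡5 (mod 8); ε(u)ε(v)=0·0, αω(v)=-16·1, βω(u)=-10·1; sum ≡ 0  ⇒  +1.
(a,b)_23: α=2, u≡17; β=0, v≡17 (mod 23); (17|23)=-1, (17|23)=-1; sign (−1)^0·-1^0·-1^2 = +1.
(a,b)_5: α=12, u≡4; β=6, v≡3 (mod 5); (4|5)=+1, (3|5)=-1; sign (−1)^0·+1^6·-1^12 = +1.
(a,b)_29: α=5, u≡27; β=2, v≡8 (mod 29); (27|29)=-1, (8|29)=-1; sign (−1)^0·-1^2·-1^5 = -1.
(a,b)_37: α=1, u≡26; β=0, v≡28 (mod 37); (26|37)=+1, (28|37)=+1; sign (−1)^0·+1^0·+1^1 = +1.
(a,b)_7: α=0, u≡2; β=2, v≡3 (mod 7); (2|7)=+1, (3|7)=-1; sign (−1)^0·+1^2·-1^0 = +1.
(a,b)_11: α=-2, u≡6; β=0, v≡4 (mod 11); (6|11)=-1, (4|11)=+1; sign (−1)^0·-1^0·+1^-2 = +1.
(a,b)_13: α=4, u≡1; β=1, v≡8 (mod 13); (1|13)=+1, (8|13)=-1; sign (−1)^0·+1^1·-1^4 = +1.
(99789, -403 / ℚ) ramifies at {3, 29}: a division algebra.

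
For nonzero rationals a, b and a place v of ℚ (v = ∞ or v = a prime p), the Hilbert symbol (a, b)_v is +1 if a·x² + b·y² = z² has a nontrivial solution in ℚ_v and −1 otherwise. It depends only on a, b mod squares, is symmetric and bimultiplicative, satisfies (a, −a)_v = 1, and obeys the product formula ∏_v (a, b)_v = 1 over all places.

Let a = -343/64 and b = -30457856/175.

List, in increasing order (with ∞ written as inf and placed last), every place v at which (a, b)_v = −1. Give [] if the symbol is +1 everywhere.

(a, b) ≡ (-7, -77) mod (ℚ^×)²; places V = {2, 5, 7, 11, 13, ∞}.
(a,b)_∞: sgn(-7)=−, sgn(-77)=−, so -1.
(a,b)_7: α=3, u≡6; β=-1, v≡3 (mod 7); (6|7)=-1, (3|7)=-1; sign (−1)^1·-1^-1·-1^3 = -1.
(a,b)_5: α=0, u≡3; β=-2, v≡2 (mod 5); (3|5)=-1, (2|5)=-1; sign (−1)^0·-1^-2·-1^0 = +1.
(a,b)_2: α=-6, β=14; u≡1, v≡3 (mod 8); ε(u)ε(v)=0·1, αω(v)=-6·1, βω(u)=14·0; sum ≡ 0  ⇒  +1.
(a,b)_11: α=0, u≡1; β=1, v≡9 (mod 11); (1|11)=+1, (9|11)=+1; sign (−1)^0·+1^1·+1^0 = +1.
(a,b)_13: α=0, u≡5; β=2, v≡10 (mod 13); (5|13)=-1, (10|13)=+1; sign (−1)^0·-1^2·+1^0 = +1.
Ram(-7, -77) = {7, ∞}; no ℚ_7-point on the conic.

[7, inf]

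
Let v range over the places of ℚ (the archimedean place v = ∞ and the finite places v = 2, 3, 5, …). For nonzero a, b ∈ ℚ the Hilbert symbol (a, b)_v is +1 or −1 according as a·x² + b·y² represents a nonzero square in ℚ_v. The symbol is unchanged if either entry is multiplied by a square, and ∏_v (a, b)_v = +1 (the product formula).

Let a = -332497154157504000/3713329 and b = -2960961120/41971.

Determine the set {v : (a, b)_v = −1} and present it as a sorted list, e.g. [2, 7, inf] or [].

Mod squares: a ≡ -13110, b ≡ -4370. Check v ∈ {∞, 2, 3, 5, 7, 13, 17, 19, 23, 41, 47}.
v=19: a=19^1·(≡14), b=19^-1·(≡4) mod 19; (14|19)=-1, (4|19)=+1; (−1)^{1·-1·9}·(-1)^-1·(+1)^1 = +1.
v=7: a=7^2·(≡2), b=7^0·(≡5) mod 7; (2|7)=+1, (5|7)=-1; (−1)^{2·0·3}·(+1)^0·(-1)^2 = +1.
v=3: a=3^1·(≡1), b=3^2·(≡1) mod 3; (1|3)=+1, (1|3)=+1; (−1)^{1·2·1}·(+1)^2·(+1)^1 = +1.
v=23: a=23^5·(≡10), b=23^3·(≡5) mod 23; (10|23)=-1, (5|23)=-1; (−1)^{5·3·11}·(-1)^3·(-1)^5 = -1.
v=17: a=17^2·(≡11), b=17^0·(≡13) mod 17; (11|17)=-1, (13|17)=+1; (−1)^{2·0·8}·(-1)^0·(+1)^2 = +1.
v=2: v_2(a)=9, v_2(b)=5; units ≡ 5, 7 (mod 8); ε·ε+αω+βω = 0·1+9·0+5·1 ≡ 1  ⇒  (a,b)_2 = -1.
v=41: a=41^-2·(≡2), b=41^0·(≡6) mod 41; (2|41)=+1, (6|41)=-1; (−1)^{-2·0·20}·(+1)^0·(-1)^-2 = +1.
v=∞: -13110 < 0 and -4370 < 0  ⇒  (a,b)_∞ = -1.
v=5: a=5^3·(≡2), b=5^1·(≡1) mod 5; (2|5)=-1, (1|5)=+1; (−1)^{3·1·2}·(-1)^1·(+1)^3 = -1.
v=13: a=13^0·(≡7), b=13^2·(≡7) mod 13; (7|13)=-1, (7|13)=-1; (−1)^{0·2·6}·(-1)^2·(-1)^0 = +1.
v=47: a=47^-2·(≡28), b=47^-2·(≡8) mod 47; (28|47)=+1, (8|47)=+1; (−1)^{-2·-2·23}·(+1)^-2·(+1)^-2 = +1.
(-13110, -4370 / ℚ) ramifies at {2, 5, 23, ∞}: a division algebra.

[2, 5, 23, inf]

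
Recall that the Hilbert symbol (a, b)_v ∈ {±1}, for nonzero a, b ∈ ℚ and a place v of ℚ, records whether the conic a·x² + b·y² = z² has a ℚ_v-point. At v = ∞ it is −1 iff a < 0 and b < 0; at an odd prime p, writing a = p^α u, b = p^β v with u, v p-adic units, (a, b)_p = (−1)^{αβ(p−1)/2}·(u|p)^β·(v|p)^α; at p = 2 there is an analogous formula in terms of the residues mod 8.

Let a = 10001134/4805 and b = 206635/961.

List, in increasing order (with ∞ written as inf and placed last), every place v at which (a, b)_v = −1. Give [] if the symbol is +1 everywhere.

Mod squares: a ≡ 1430, b ≡ 715. Check v ∈ {∞, 2, 5, 11, 13, 17, 31}.
v=13: a=13^1·(≡7), b=13^1·(≡4) mod 13; (7|13)=-1, (4|13)=+1; (−1)^{1·1·6}·(-1)^1·(+1)^1 = -1.
v=2: v_2(a)=1, v_2(b)=0; units ≡ 3, 3 (mod 8); ε·ε+αω+βω = 1·1+1·1+0·1 ≡ 0  ⇒  (a,b)_2 = +1.
v=5: a=5^-1·(≡4), b=5^1·(≡2) mod 5; (4|5)=+1, (2|5)=-1; (−1)^{-1·1·2}·(+1)^1·(-1)^-1 = -1.
v=17: a=17^2·(≡1), b=17^2·(≡2) mod 17; (1|17)=+1, (2|17)=+1; (−1)^{2·2·8}·(+1)^2·(+1)^2 = +1.
v=11: a=11^3·(≡5), b=11^1·(≡2) mod 11; (5|11)=+1, (2|11)=-1; (−1)^{3·1·5}·(+1)^1·(-1)^3 = +1.
v=∞: 1430 > 0 and 715 > 0  ⇒  (a,b)_∞ = +1.
v=31: a=31^-2·(≡20), b=31^-2·(≡20) mod 31; (20|31)=+1, (20|31)=+1; (−1)^{-2·-2·15}·(+1)^-2·(+1)^-2 = +1.
|Ram(1430, 715)| = 2, even; anisotropic at {5, 13}.

[5, 13]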